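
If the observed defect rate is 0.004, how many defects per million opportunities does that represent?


DPMO = defect_rate * 1000000 = 0.004 * 1000000

4000


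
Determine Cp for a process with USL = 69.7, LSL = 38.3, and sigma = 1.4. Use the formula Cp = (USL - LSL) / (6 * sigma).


Cp = (69.7 - 38.3) / (6 * 1.4)

3.74


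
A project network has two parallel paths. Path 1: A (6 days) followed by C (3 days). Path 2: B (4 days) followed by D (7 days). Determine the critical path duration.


Path 1 = 6 + 3 = 9 days
Path 2 = 4 + 7 = 11 days
Duration = max(9, 11) = 11 days

11 days


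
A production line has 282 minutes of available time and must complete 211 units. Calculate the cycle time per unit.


Formula: CT = Available Time / Number of Units
CT = 282 min / 211 units
CT = 1.34 min/unit

1.34 min/unit


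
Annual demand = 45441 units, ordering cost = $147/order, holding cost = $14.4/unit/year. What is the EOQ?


Formula: EOQ = sqrt(2 * D * S / H)
Numerator: 2 * 45441 * 147 = 13359654
2DS/H = 13359654 / 14.4 = 927753.8
EOQ = sqrt(927753.8) = 963.2 units

963.2 units


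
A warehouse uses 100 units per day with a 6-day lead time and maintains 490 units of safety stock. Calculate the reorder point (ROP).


Formula: ROP = (Daily Demand * Lead Time) + Safety Stock
Demand during lead time = 100 * 6 = 600 units
ROP = 600 + 490 = 1090 units

1090 units


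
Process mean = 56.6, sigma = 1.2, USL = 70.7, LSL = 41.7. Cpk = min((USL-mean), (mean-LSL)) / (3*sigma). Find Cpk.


Cpu = (70.7 - 56.6) / (3 * 1.2) = 3.92
Cpl = (56.6 - 41.7) / (3 * 1.2) = 4.14
Cpk = min(3.92, 4.14) = 3.92

3.92


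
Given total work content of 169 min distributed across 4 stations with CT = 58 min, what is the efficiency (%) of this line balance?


Formula: Efficiency = Sum of Task Times / (N_stations * CT) * 100
Total station capacity = 4 stations * 58 min = 232 min
Efficiency = 169 / 232 * 100 = 72.8%

72.8%


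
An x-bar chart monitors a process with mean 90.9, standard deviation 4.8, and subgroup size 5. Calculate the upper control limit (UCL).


UCL = 90.9 + 3 * 4.8 / sqrt(5)

97.34


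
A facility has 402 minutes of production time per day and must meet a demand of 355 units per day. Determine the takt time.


Formula: Takt Time = Available Production Time / Customer Demand
Takt = 402 min/day / 355 units/day
Takt = 1.13 min/unit

1.13 min/unit


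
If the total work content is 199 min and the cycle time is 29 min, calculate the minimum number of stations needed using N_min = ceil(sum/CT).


Formula: N_min = ceil(Sum of Task Times / Cycle Time)
N_min = ceil(199 min / 29 min) = ceil(6.8621)
N_min = 7 stations

7


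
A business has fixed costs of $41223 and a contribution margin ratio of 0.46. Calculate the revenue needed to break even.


Formula: BER = Fixed Costs / Contribution Margin Ratio
BER = $41223 / 0.46
BER = $89615.22 (to the nearest cent)

$89615.22


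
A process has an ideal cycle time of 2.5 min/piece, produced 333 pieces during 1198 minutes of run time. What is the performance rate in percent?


Formula: Performance = (Ideal CT * Total Count) / Run Time * 100
Ideal output time = 2.5 * 333 = 832.5 min
Performance = 832.5 / 1198 * 100 = 69.5%

69.5%


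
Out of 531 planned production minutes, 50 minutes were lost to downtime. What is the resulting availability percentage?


Formula: Availability = (Planned Time - Downtime) / Planned Time * 100
Uptime = 531 - 50 = 481 min
Availability = 481 / 531 * 100 = 90.6%

90.6%


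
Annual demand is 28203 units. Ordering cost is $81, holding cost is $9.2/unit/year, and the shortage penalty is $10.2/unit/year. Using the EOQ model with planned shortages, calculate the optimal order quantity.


Formula: EOQ* = sqrt(2DS/H) * sqrt((H+P)/P)
Base EOQ = sqrt(2*28203*81/9.2) = 704.71 units
Correction = sqrt((9.2+10.2)/10.2) = 1.37912
EOQ* = 704.71 * 1.37912 = 971.9 units

971.9 units


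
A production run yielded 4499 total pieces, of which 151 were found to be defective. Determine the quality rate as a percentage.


Formula: Quality Rate = Good Pieces / Total Pieces * 100
Good pieces = 4499 - 151 = 4348
QR = 4348 / 4499 * 100 = 96.6%

96.6%


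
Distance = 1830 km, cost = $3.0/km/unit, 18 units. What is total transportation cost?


TC = dist * cost * units = 1830 * 3.0 * 18 = $98820.00

$98820.00


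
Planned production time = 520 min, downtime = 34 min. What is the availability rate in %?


Formula: Availability = (Planned Time - Downtime) / Planned Time * 100
Uptime = 520 - 34 = 486 min
Availability = 486 / 520 * 100 = 93.5%

93.5%


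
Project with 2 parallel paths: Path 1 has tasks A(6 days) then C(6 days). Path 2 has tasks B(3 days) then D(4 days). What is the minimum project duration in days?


Path 1 = 6 + 6 = 12 days
Path 2 = 3 + 4 = 7 days
Duration = max(12, 7) = 12 days

12 days


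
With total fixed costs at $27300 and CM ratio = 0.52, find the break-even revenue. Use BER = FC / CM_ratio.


Formula: BER = Fixed Costs / Contribution Margin Ratio
BER = $27300 / 0.52
BER = $52500.00 (to the nearest cent)

$52500.00


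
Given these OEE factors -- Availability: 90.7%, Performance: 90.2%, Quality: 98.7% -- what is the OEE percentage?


Formula: OEE = Availability * Performance * Quality / 10000
A * P = 90.7% * 90.2% / 100 = 81.81%
OEE = 81.81% * 98.7% / 100 = 80.7%

80.7%


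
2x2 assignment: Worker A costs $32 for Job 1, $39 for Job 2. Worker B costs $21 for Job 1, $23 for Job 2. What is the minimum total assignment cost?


Option 1: A->1 + B->2 = $32 + $23 = $55
Option 2: A->2 + B->1 = $39 + $21 = $60
Min cost = min($55, $60) = $55

$55


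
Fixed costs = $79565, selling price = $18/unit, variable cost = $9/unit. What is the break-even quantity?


Formula: BEQ = Fixed Costs / (Price - Variable Cost)
Contribution margin = $18 - $9 = $9/unit
BEQ = ceil($79565 / $9/unit) = ceil(8840.56) = 8841 units

8841 units


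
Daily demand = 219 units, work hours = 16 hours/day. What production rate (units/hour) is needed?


Formula: Production Rate = Daily Demand / Available Hours
Rate = 219 units/day / 16 hours/day
Rate = 13.7 units/hour

13.7 units/hour


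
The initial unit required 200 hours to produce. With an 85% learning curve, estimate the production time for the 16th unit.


Formula: T_n = T_1 * (learning_rate)^(log2(n)) where learning_rate = rate/100
Doublings = log2(16) = 4
T_n = 200 * 0.85^4
T_n = 200 * 0.522 = 104.4 hours

104.4 hours


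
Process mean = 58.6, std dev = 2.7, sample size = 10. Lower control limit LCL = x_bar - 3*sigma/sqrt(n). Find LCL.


LCL = 58.6 - 3 * 2.7 / sqrt(10)

56.04


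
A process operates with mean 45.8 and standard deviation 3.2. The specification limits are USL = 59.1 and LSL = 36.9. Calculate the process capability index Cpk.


Cpu = (59.1 - 45.8) / (3 * 3.2) = 1.39
Cpl = (45.8 - 36.9) / (3 * 3.2) = 0.93
Cpk = min(1.39, 0.93) = 0.93

0.93


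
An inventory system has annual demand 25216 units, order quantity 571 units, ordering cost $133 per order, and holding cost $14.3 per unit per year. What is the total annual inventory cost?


TC = 25216/571 * 133 + 571/2 * 14.3

$9956.08


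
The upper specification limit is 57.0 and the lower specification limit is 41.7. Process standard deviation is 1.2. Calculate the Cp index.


Cp = (57.0 - 41.7) / (6 * 1.2)

2.13


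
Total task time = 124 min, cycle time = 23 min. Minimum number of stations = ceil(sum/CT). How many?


Formula: N_min = ceil(Sum of Task Times / Cycle Time)
N_min = ceil(124 min / 23 min) = ceil(5.3913)
N_min = 6 stations

6


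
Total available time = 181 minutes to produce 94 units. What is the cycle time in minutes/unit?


Formula: CT = Available Time / Number of Units
CT = 181 min / 94 units
CT = 1.93 min/unit

1.93 min/unit


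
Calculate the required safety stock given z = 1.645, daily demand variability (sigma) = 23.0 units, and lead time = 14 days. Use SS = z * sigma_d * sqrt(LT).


Formula: SS = z * sigma_d * sqrt(LT)
sqrt(LT) = sqrt(14) = 3.7417
SS = 1.645 * 23.0 * 3.7417
SS = 141.6 units

141.6 units


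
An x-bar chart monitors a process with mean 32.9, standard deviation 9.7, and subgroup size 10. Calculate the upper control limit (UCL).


UCL = 32.9 + 3 * 9.7 / sqrt(10)

42.1


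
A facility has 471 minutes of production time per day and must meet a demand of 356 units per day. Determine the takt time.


Formula: Takt Time = Available Production Time / Customer Demand
Takt = 471 min/day / 356 units/day
Takt = 1.32 min/unit

1.32 min/unit


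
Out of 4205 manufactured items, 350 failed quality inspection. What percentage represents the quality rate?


Formula: Quality Rate = Good Pieces / Total Pieces * 100
Good pieces = 4205 - 350 = 3855
QR = 3855 / 4205 * 100 = 91.7%

91.7%


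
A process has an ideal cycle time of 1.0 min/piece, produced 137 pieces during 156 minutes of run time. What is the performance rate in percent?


Formula: Performance = (Ideal CT * Total Count) / Run Time * 100
Ideal output time = 1.0 * 137 = 137.0 min
Performance = 137.0 / 156 * 100 = 87.8%

87.8%


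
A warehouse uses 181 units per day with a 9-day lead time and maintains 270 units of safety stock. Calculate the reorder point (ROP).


Formula: ROP = (Daily Demand * Lead Time) + Safety Stock
Demand during lead time = 181 * 9 = 1629 units
ROP = 1629 + 270 = 1899 units

1899 units


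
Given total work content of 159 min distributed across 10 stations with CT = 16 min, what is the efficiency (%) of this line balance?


Formula: Efficiency = Sum of Task Times / (N_stations * CT) * 100
Total station capacity = 10 stations * 16 min = 160 min
Efficiency = 159 / 160 * 100 = 99.4%

99.4%


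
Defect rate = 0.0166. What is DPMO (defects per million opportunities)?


DPMO = defect_rate * 1000000 = 0.0166 * 1000000

16600


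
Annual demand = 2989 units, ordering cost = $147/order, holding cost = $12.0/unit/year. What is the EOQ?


Formula: EOQ = sqrt(2 * D * S / H)
Numerator: 2 * 2989 * 147 = 878766
2DS/H = 878766 / 12.0 = 73230.5
EOQ = sqrt(73230.5) = 270.6 units

270.6 units


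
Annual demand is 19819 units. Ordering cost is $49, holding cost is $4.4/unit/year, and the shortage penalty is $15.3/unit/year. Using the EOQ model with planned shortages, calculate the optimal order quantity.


Formula: EOQ* = sqrt(2DS/H) * sqrt((H+P)/P)
Base EOQ = sqrt(2*19819*49/4.4) = 664.4 units
Correction = sqrt((4.4+15.3)/15.3) = 1.13472
EOQ* = 664.4 * 1.13472 = 753.9 units

753.9 units


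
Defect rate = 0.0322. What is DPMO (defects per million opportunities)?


DPMO = defect_rate * 1000000 = 0.0322 * 1000000

32200


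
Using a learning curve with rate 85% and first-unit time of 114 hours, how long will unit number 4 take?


Formula: T_n = T_1 * (learning_rate)^(log2(n)) where learning_rate = rate/100
Doublings = log2(4) = 2
T_n = 114 * 0.85^2
T_n = 114 * 0.7225 = 82.4 hours

82.4 hours


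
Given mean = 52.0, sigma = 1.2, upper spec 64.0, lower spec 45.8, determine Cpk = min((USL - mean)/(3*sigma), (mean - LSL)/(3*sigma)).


Cpu = (64.0 - 52.0) / (3 * 1.2) = 3.33
Cpl = (52.0 - 45.8) / (3 * 1.2) = 1.72
Cpk = min(3.33, 1.72) = 1.72

1.72


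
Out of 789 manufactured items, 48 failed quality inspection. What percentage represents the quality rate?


Formula: Quality Rate = Good Pieces / Total Pieces * 100
Good pieces = 789 - 48 = 741
QR = 741 / 789 * 100 = 93.9%

93.9%


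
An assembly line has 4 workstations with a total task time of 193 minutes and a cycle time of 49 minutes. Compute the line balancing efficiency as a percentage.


Formula: Efficiency = Sum of Task Times / (N_stations * CT) * 100
Total station capacity = 4 stations * 49 min = 196 min
Efficiency = 193 / 196 * 100 = 98.5%

98.5%


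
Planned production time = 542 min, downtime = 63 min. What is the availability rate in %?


Formula: Availability = (Planned Time - Downtime) / Planned Time * 100
Uptime = 542 - 63 = 479 min
Availability = 479 / 542 * 100 = 88.4%

88.4%


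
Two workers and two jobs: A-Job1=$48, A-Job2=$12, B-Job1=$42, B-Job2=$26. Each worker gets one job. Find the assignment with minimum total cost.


Option 1: A->1 + B->2 = $48 + $26 = $74
Option 2: A->2 + B->1 = $12 + $42 = $54
Min cost = min($74, $54) = $54

$54


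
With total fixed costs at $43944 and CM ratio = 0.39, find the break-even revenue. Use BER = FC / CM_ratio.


Formula: BER = Fixed Costs / Contribution Margin Ratio
BER = $43944 / 0.39
BER = $112676.92 (to the nearest cent)

$112676.92


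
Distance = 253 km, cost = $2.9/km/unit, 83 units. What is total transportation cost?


TC = dist * cost * units = 253 * 2.9 * 83 = $60897.10

$60897.10


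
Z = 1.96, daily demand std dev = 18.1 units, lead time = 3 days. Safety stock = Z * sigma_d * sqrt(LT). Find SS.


Formula: SS = z * sigma_d * sqrt(LT)
sqrt(LT) = sqrt(3) = 1.7321
SS = 1.96 * 18.1 * 1.7321
SS = 61.4 units

61.4 units


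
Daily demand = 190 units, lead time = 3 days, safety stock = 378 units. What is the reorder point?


Formula: ROP = (Daily Demand * Lead Time) + Safety Stock
Demand during lead time = 190 * 3 = 570 units
ROP = 570 + 378 = 948 units

948 units


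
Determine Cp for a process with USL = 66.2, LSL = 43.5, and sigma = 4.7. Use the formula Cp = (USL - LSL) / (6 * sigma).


Cp = (66.2 - 43.5) / (6 * 4.7)

0.8


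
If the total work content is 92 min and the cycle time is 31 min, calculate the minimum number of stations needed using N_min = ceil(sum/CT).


Formula: N_min = ceil(Sum of Task Times / Cycle Time)
N_min = ceil(92 min / 31 min) = ceil(2.9677)
N_min = 3 stations

3


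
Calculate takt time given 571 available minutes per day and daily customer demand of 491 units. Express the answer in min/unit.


Formula: Takt Time = Available Production Time / Customer Demand
Takt = 571 min/day / 491 units/day
Takt = 1.16 min/unit

1.16 min/unit


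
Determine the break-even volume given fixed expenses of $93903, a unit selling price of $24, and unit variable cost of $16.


Formula: BEQ = Fixed Costs / (Price - Variable Cost)
Contribution margin = $24 - $16 = $8/unit
BEQ = ceil($93903 / $8/unit) = ceil(11737.88) = 11738 units

11738 units


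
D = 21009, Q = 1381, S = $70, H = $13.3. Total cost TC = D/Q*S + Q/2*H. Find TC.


TC = 21009/1381 * 70 + 1381/2 * 13.3

$10248.55


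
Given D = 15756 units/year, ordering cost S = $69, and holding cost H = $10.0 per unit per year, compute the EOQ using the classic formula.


Formula: EOQ = sqrt(2 * D * S / H)
Numerator: 2 * 15756 * 69 = 2174328
2DS/H = 2174328 / 10.0 = 217432.8
EOQ = sqrt(217432.8) = 466.3 units

466.3 units


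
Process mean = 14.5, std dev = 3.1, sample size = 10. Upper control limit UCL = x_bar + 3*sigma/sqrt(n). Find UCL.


UCL = 14.5 + 3 * 3.1 / sqrt(10)

17.44


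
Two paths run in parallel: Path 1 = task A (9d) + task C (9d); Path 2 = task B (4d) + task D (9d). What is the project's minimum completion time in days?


Path 1 = 9 + 9 = 18 days
Path 2 = 4 + 9 = 13 days
Duration = max(18, 13) = 18 days

18 days


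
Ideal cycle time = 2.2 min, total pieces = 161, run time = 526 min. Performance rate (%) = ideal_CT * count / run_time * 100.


Formula: Performance = (Ideal CT * Total Count) / Run Time * 100
Ideal output time = 2.2 * 161 = 354.2 min
Performance = 354.2 / 526 * 100 = 67.3%

67.3%


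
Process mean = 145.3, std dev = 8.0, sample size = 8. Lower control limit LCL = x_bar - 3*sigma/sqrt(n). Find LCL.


LCL = 145.3 - 3 * 8.0 / sqrt(8)

136.81


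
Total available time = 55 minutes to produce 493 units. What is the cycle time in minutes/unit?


Formula: CT = Available Time / Number of Units
CT = 55 min / 493 units
CT = 0.11 min/unit

0.11 min/unit


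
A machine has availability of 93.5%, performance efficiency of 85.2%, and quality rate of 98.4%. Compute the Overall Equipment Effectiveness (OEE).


Formula: OEE = Availability * Performance * Quality / 10000
A * P = 93.5% * 85.2% / 100 = 79.66%
OEE = 79.66% * 98.4% / 100 = 78.4%

78.4%


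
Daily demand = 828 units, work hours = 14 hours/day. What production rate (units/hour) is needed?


Formula: Production Rate = Daily Demand / Available Hours
Rate = 828 units/day / 14 hours/day
Rate = 59.1 units/hour

59.1 units/hour


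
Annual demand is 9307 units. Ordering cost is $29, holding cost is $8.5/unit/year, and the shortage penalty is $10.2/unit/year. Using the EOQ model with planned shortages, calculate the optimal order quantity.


Formula: EOQ* = sqrt(2DS/H) * sqrt((H+P)/P)
Base EOQ = sqrt(2*9307*29/8.5) = 252.01 units
Correction = sqrt((8.5+10.2)/10.2) = 1.35401
EOQ* = 252.01 * 1.35401 = 341.2 units

341.2 units


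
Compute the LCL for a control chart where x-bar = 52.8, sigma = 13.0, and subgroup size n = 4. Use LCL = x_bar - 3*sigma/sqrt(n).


LCL = 52.8 - 3 * 13.0 / sqrt(4)

33.3


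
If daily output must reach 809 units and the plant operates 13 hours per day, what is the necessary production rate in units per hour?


Formula: Production Rate = Daily Demand / Available Hours
Rate = 809 units/day / 13 hours/day
Rate = 62.2 units/hour

62.2 units/hour


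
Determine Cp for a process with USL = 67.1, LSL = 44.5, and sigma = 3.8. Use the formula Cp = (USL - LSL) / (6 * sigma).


Cp = (67.1 - 44.5) / (6 * 3.8)

0.99


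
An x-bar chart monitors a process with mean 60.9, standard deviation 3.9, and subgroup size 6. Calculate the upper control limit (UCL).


UCL = 60.9 + 3 * 3.9 / sqrt(6)

65.68


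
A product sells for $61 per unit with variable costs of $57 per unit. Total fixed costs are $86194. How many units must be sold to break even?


Formula: BEQ = Fixed Costs / (Price - Variable Cost)
Contribution margin = $61 - $57 = $4/unit
BEQ = ceil($86194 / $4/unit) = ceil(21548.5) = 21549 units

21549 units


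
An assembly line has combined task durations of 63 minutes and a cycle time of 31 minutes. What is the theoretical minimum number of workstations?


Formula: N_min = ceil(Sum of Task Times / Cycle Time)
N_min = ceil(63 min / 31 min) = ceil(2.0323)
N_min = 3 stations

3


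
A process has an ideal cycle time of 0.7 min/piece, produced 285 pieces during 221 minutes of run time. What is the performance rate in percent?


Formula: Performance = (Ideal CT * Total Count) / Run Time * 100
Ideal output time = 0.7 * 285 = 199.5 min
Performance = 199.5 / 221 * 100 = 90.3%

90.3%


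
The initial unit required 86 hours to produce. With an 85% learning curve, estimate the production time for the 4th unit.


Formula: T_n = T_1 * (learning_rate)^(log2(n)) where learning_rate = rate/100
Doublings = log2(4) = 2
T_n = 86 * 0.85^2
T_n = 86 * 0.7225 = 62.1 hours

62.1 hours


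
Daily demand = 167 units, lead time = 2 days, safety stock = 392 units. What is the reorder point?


Formula: ROP = (Daily Demand * Lead Time) + Safety Stock
Demand during lead time = 167 * 2 = 334 units
ROP = 334 + 392 = 726 units

726 units


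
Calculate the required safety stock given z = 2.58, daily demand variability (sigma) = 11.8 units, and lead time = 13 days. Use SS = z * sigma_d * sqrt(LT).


Formula: SS = z * sigma_d * sqrt(LT)
sqrt(LT) = sqrt(13) = 3.6056
SS = 2.58 * 11.8 * 3.6056
SS = 109.8 units

109.8 units


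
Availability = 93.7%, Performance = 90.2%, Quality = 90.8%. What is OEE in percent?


Formula: OEE = Availability * Performance * Quality / 10000
A * P = 93.7% * 90.2% / 100 = 84.52%
OEE = 84.52% * 90.8% / 100 = 76.7%

76.7%


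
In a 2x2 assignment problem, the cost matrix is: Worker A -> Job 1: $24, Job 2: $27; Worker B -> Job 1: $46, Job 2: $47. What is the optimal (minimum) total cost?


Option 1: A->1 + B->2 = $24 + $47 = $71
Option 2: A->2 + B->1 = $27 + $46 = $73
Min cost = min($71, $73) = $71

$71


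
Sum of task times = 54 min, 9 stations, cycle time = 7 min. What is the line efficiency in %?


Formula: Efficiency = Sum of Task Times / (N_stations * CT) * 100
Total station capacity = 9 stations * 7 min = 63 min
Efficiency = 54 / 63 * 100 = 85.7%

85.7%


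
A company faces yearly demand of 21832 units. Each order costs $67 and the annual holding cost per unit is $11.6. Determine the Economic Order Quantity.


Formula: EOQ = sqrt(2 * D * S / H)
Numerator: 2 * 21832 * 67 = 2925488
2DS/H = 2925488 / 11.6 = 252197.2
EOQ = sqrt(252197.2) = 502.2 units

502.2 units


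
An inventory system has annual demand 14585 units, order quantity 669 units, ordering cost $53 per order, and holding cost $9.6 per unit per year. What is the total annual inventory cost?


TC = 14585/669 * 53 + 669/2 * 9.6

$4366.66


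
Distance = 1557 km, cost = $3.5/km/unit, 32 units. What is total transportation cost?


TC = dist * cost * units = 1557 * 3.5 * 32 = $174384.00

$174384.00


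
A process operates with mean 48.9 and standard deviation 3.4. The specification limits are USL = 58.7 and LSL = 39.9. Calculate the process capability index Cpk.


Cpu = (58.7 - 48.9) / (3 * 3.4) = 0.96
Cpl = (48.9 - 39.9) / (3 * 3.4) = 0.88
Cpk = min(0.96, 0.88) = 0.88

0.88


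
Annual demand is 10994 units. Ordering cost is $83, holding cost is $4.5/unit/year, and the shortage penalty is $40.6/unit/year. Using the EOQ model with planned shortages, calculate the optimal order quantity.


Formula: EOQ* = sqrt(2DS/H) * sqrt((H+P)/P)
Base EOQ = sqrt(2*10994*83/4.5) = 636.83 units
Correction = sqrt((4.5+40.6)/40.6) = 1.05396
EOQ* = 636.83 * 1.05396 = 671.2 units

671.2 units


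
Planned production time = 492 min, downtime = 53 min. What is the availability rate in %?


Formula: Availability = (Planned Time - Downtime) / Planned Time * 100
Uptime = 492 - 53 = 439 min
Availability = 439 / 492 * 100 = 89.2%

89.2%


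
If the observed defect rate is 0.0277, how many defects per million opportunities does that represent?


DPMO = defect_rate * 1000000 = 0.0277 * 1000000

27700


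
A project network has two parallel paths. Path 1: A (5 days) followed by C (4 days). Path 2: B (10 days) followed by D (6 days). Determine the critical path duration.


Path 1 = 5 + 4 = 9 days
Path 2 = 10 + 6 = 16 days
Duration = max(9, 16) = 16 days

16 days


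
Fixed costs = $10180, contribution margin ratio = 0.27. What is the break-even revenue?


Formula: BER = Fixed Costs / Contribution Margin Ratio
BER = $10180 / 0.27
BER = $37703.70 (to the nearest cent)

$37703.70


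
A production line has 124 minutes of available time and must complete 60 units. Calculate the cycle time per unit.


Formula: CT = Available Time / Number of Units
CT = 124 min / 60 units
CT = 2.07 min/unit

2.07 min/unit


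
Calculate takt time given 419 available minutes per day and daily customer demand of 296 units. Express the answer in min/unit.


Formula: Takt Time = Available Production Time / Customer Demand
Takt = 419 min/day / 296 units/day
Takt = 1.42 min/unit

1.42 min/unit


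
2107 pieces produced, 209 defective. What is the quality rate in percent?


Formula: Quality Rate = Good Pieces / Total Pieces * 100
Good pieces = 2107 - 209 = 1898
QR = 1898 / 2107 * 100 = 90.1%

90.1%


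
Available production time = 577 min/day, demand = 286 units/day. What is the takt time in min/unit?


Formula: Takt Time = Available Production Time / Customer Demand
Takt = 577 min/day / 286 units/day
Takt = 2.02 min/unit

2.02 min/unit


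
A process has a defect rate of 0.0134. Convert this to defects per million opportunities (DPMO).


DPMO = defect_rate * 1000000 = 0.0134 * 1000000

13400


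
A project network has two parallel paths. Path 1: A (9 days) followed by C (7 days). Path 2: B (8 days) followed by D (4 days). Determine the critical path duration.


Path 1 = 9 + 7 = 16 days
Path 2 = 8 + 4 = 12 days
Duration = max(16, 12) = 16 days

16 days


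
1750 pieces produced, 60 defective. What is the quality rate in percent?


Formula: Quality Rate = Good Pieces / Total Pieces * 100
Good pieces = 1750 - 60 = 1690
QR = 1690 / 1750 * 100 = 96.6%

96.6%


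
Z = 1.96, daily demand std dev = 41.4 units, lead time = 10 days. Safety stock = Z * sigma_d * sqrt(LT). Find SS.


Formula: SS = z * sigma_d * sqrt(LT)
sqrt(LT) = sqrt(10) = 3.1623
SS = 1.96 * 41.4 * 3.1623
SS = 256.6 units

256.6 units


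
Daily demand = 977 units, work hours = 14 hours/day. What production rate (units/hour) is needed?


Formula: Production Rate = Daily Demand / Available Hours
Rate = 977 units/day / 14 hours/day
Rate = 69.8 units/hour

69.8 units/hour


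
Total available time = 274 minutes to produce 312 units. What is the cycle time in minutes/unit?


Formula: CT = Available Time / Number of Units
CT = 274 min / 312 units
CT = 0.88 min/unit

0.88 min/unit


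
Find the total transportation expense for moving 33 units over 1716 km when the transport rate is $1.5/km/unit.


TC = dist * cost * units = 1716 * 1.5 * 33 = $84942.00

$84942.00


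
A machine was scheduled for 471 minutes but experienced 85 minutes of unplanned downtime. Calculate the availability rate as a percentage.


Formula: Availability = (Planned Time - Downtime) / Planned Time * 100
Uptime = 471 - 85 = 386 min
Availability = 386 / 471 * 100 = 82.0%

82.0%


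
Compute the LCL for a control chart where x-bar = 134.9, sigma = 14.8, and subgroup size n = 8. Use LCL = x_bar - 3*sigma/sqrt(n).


LCL = 134.9 - 3 * 14.8 / sqrt(8)

119.2


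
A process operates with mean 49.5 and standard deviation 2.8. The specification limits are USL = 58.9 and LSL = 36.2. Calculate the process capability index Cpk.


Cpu = (58.9 - 49.5) / (3 * 2.8) = 1.12
Cpl = (49.5 - 36.2) / (3 * 2.8) = 1.58
Cpk = min(1.12, 1.58) = 1.12

1.12


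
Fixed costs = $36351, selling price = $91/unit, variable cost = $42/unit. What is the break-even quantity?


Formula: BEQ = Fixed Costs / (Price - Variable Cost)
Contribution margin = $91 - $42 = $49/unit
BEQ = ceil($36351 / $49/unit) = ceil(741.86) = 742 units

742 units


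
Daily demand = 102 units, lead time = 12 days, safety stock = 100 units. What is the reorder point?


Formula: ROP = (Daily Demand * Lead Time) + Safety Stock
Demand during lead time = 102 * 12 = 1224 units
ROP = 1224 + 100 = 1324 units

1324 units


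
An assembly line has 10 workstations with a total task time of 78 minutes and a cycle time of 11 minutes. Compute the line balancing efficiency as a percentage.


Formula: Efficiency = Sum of Task Times / (N_stations * CT) * 100
Total station capacity = 10 stations * 11 min = 110 min
Efficiency = 78 / 110 * 100 = 70.9%

70.9%


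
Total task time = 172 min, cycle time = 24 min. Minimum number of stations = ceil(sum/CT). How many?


Formula: N_min = ceil(Sum of Task Times / Cycle Time)
N_min = ceil(172 min / 24 min) = ceil(7.1667)
N_min = 8 stations

8


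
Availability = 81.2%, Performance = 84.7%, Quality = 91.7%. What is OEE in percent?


Formula: OEE = Availability * Performance * Quality / 10000
A * P = 81.2% * 84.7% / 100 = 68.78%
OEE = 68.78% * 91.7% / 100 = 63.1%

63.1%


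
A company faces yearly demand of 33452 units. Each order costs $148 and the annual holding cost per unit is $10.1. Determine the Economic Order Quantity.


Formula: EOQ = sqrt(2 * D * S / H)
Numerator: 2 * 33452 * 148 = 9901792
2DS/H = 9901792 / 10.1 = 980375.4
EOQ = sqrt(980375.4) = 990.1 units

990.1 units


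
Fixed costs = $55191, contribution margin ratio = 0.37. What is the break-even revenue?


Formula: BER = Fixed Costs / Contribution Margin Ratio
BER = $55191 / 0.37
BER = $149164.86 (to the nearest cent)

$149164.86


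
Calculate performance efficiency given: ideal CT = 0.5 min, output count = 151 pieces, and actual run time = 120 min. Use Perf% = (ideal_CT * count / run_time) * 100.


Formula: Performance = (Ideal CT * Total Count) / Run Time * 100
Ideal output time = 0.5 * 151 = 75.5 min
Performance = 75.5 / 120 * 100 = 62.9%

62.9%


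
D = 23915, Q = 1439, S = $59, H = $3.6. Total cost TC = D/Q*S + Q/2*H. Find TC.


TC = 23915/1439 * 59 + 1439/2 * 3.6

$3570.73


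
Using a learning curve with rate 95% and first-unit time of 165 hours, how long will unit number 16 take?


Formula: T_n = T_1 * (learning_rate)^(log2(n)) where learning_rate = rate/100
Doublings = log2(16) = 4
T_n = 165 * 0.95^4
T_n = 165 * 0.8145 = 134.4 hours

134.4 hours


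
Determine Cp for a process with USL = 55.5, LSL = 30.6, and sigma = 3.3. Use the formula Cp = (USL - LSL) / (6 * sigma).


Cp = (55.5 - 30.6) / (6 * 3.3)

1.26


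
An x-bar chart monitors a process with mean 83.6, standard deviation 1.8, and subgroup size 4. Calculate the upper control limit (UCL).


UCL = 83.6 + 3 * 1.8 / sqrt(4)

86.3


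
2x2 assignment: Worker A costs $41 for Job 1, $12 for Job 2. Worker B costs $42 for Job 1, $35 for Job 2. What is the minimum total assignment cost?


Option 1: A->1 + B->2 = $41 + $35 = $76
Option 2: A->2 + B->1 = $12 + $42 = $54
Min cost = min($76, $54) = $54

$54


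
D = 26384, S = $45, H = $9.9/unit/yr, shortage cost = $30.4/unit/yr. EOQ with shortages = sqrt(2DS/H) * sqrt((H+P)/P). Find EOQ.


Formula: EOQ* = sqrt(2DS/H) * sqrt((H+P)/P)
Base EOQ = sqrt(2*26384*45/9.9) = 489.75 units
Correction = sqrt((9.9+30.4)/30.4) = 1.15137
EOQ* = 489.75 * 1.15137 = 563.9 units

563.9 units


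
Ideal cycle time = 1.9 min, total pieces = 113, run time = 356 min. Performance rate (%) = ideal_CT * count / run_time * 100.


Formula: Performance = (Ideal CT * Total Count) / Run Time * 100
Ideal output time = 1.9 * 113 = 214.7 min
Performance = 214.7 / 356 * 100 = 60.3%

60.3%


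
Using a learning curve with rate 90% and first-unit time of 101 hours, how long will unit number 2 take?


Formula: T_n = T_1 * (learning_rate)^(log2(n)) where learning_rate = rate/100
Doublings = log2(2) = 1
T_n = 101 * 0.9^1
T_n = 101 * 0.9 = 90.9 hours

90.9 hours


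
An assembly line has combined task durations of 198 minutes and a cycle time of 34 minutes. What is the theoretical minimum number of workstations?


Formula: N_min = ceil(Sum of Task Times / Cycle Time)
N_min = ceil(198 min / 34 min) = ceil(5.8235)
N_min = 6 stations

6


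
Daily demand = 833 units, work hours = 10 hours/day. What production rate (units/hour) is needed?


Formula: Production Rate = Daily Demand / Available Hours
Rate = 833 units/day / 10 hours/day
Rate = 83.3 units/hour

83.3 units/hour


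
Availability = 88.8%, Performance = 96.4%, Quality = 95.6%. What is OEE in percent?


Formula: OEE = Availability * Performance * Quality / 10000
A * P = 88.8% * 96.4% / 100 = 85.6%
OEE = 85.6% * 95.6% / 100 = 81.8%

81.8%


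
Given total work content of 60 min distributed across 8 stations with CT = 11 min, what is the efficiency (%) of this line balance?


Formula: Efficiency = Sum of Task Times / (N_stations * CT) * 100
Total station capacity = 8 stations * 11 min = 88 min
Efficiency = 60 / 88 * 100 = 68.2%

68.2%


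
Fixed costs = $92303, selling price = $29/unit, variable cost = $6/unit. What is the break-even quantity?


Formula: BEQ = Fixed Costs / (Price - Variable Cost)
Contribution margin = $29 - $6 = $23/unit
BEQ = ceil($92303 / $23/unit) = ceil(4013.17) = 4014 units

4014 units


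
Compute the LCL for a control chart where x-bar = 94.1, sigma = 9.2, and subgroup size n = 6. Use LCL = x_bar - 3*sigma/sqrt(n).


LCL = 94.1 - 3 * 9.2 / sqrt(6)

82.83


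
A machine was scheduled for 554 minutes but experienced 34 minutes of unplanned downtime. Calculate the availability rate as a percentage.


Formula: Availability = (Planned Time - Downtime) / Planned Time * 100
Uptime = 554 - 34 = 520 min
Availability = 520 / 554 * 100 = 93.9%

93.9%


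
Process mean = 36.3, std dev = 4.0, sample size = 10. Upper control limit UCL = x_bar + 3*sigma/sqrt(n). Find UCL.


UCL = 36.3 + 3 * 4.0 / sqrt(10)

40.09


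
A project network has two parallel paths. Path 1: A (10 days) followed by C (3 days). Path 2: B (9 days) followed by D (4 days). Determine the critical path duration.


Path 1 = 10 + 3 = 13 days
Path 2 = 9 + 4 = 13 days
Duration = max(13, 13) = 13 days

13 days


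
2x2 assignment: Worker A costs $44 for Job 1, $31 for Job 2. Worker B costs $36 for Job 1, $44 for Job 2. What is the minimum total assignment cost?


Option 1: A->1 + B->2 = $44 + $44 = $88
Option 2: A->2 + B->1 = $31 + $36 = $67
Min cost = min($88, $67) = $67

$67


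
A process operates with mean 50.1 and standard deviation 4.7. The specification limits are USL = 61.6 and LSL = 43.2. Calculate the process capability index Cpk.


Cpu = (61.6 - 50.1) / (3 * 4.7) = 0.82
Cpl = (50.1 - 43.2) / (3 * 4.7) = 0.49
Cpk = min(0.82, 0.49) = 0.49

0.49


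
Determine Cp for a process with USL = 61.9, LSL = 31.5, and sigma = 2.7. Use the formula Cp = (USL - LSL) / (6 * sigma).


Cp = (61.9 - 31.5) / (6 * 2.7)

1.88


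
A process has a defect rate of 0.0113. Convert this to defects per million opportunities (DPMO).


DPMO = defect_rate * 1000000 = 0.0113 * 1000000

11300


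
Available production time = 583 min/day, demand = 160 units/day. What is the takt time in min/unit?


Formula: Takt Time = Available Production Time / Customer Demand
Takt = 583 min/day / 160 units/day
Takt = 3.64 min/unit

3.64 min/unit


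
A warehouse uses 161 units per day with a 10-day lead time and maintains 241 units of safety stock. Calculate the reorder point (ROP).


Formula: ROP = (Daily Demand * Lead Time) + Safety Stock
Demand during lead time = 161 * 10 = 1610 units
ROP = 1610 + 241 = 1851 units

1851 units


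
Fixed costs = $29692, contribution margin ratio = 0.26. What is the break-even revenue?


Formula: BER = Fixed Costs / Contribution Margin Ratio
BER = $29692 / 0.26
BER = $114200.00 (to the nearest cent)

$114200.00


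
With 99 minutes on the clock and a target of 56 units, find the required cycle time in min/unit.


Formula: CT = Available Time / Number of Units
CT = 99 min / 56 units
CT = 1.77 min/unit

1.77 min/unit


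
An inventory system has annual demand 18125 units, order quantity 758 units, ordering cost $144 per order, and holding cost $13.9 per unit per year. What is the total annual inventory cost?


TC = 18125/758 * 144 + 758/2 * 13.9

$8711.37


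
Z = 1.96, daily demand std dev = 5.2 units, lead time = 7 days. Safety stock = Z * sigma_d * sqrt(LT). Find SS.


Formula: SS = z * sigma_d * sqrt(LT)
sqrt(LT) = sqrt(7) = 2.6458
SS = 1.96 * 5.2 * 2.6458
SS = 27.0 units

27.0 units


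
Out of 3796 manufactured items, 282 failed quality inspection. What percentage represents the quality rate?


Formula: Quality Rate = Good Pieces / Total Pieces * 100
Good pieces = 3796 - 282 = 3514
QR = 3514 / 3796 * 100 = 92.6%

92.6%


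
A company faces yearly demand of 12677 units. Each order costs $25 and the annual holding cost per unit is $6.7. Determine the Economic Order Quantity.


Formula: EOQ = sqrt(2 * D * S / H)
Numerator: 2 * 12677 * 25 = 633850
2DS/H = 633850 / 6.7 = 94604.5
EOQ = sqrt(94604.5) = 307.6 units

307.6 units


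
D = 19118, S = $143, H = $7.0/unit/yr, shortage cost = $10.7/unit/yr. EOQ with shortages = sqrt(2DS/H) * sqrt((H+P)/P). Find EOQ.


Formula: EOQ* = sqrt(2DS/H) * sqrt((H+P)/P)
Base EOQ = sqrt(2*19118*143/7.0) = 883.8 units
Correction = sqrt((7.0+10.7)/10.7) = 1.28616
EOQ* = 883.8 * 1.28616 = 1136.7 units

1136.7 units


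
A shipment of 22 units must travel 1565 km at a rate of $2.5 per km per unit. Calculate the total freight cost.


TC = dist * cost * units = 1565 * 2.5 * 22 = $86075.00

$86075.00


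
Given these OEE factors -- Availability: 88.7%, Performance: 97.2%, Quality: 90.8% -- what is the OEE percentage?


Formula: OEE = Availability * Performance * Quality / 10000
A * P = 88.7% * 97.2% / 100 = 86.22%
OEE = 86.22% * 90.8% / 100 = 78.3%

78.3%


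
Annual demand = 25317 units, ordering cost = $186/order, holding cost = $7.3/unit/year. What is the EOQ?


Formula: EOQ = sqrt(2 * D * S / H)
Numerator: 2 * 25317 * 186 = 9417924
2DS/H = 9417924 / 7.3 = 1290126.6
EOQ = sqrt(1290126.6) = 1135.8 units

1135.8 units


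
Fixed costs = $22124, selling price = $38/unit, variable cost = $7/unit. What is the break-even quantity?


Formula: BEQ = Fixed Costs / (Price - Variable Cost)
Contribution margin = $38 - $7 = $31/unit
BEQ = ceil($22124 / $31/unit) = ceil(713.68) = 714 units

714 units


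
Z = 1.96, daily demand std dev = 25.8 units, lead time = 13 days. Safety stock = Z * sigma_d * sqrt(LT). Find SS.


Formula: SS = z * sigma_d * sqrt(LT)
sqrt(LT) = sqrt(13) = 3.6056
SS = 1.96 * 25.8 * 3.6056
SS = 182.3 units

182.3 units


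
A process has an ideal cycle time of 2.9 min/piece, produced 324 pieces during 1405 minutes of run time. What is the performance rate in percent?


Formula: Performance = (Ideal CT * Total Count) / Run Time * 100
Ideal output time = 2.9 * 324 = 939.6 min
Performance = 939.6 / 1405 * 100 = 66.9%

66.9%


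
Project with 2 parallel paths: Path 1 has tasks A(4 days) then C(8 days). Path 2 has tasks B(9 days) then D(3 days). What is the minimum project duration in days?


Path 1 = 4 + 8 = 12 days
Path 2 = 9 + 3 = 12 days
Duration = max(12, 12) = 12 days

12 days


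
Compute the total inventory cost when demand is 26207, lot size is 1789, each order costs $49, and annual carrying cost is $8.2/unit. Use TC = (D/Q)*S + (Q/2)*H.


TC = 26207/1789 * 49 + 1789/2 * 8.2

$8052.70


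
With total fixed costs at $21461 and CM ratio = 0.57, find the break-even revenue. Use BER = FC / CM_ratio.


Formula: BER = Fixed Costs / Contribution Margin Ratio
BER = $21461 / 0.57
BER = $37650.88 (to the nearest cent)

$37650.88


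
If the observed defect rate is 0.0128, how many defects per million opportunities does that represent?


DPMO = defect_rate * 1000000 = 0.0128 * 1000000

12800


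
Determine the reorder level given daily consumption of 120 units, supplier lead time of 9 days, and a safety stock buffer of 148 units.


Formula: ROP = (Daily Demand * Lead Time) + Safety Stock
Demand during lead time = 120 * 9 = 1080 units
ROP = 1080 + 148 = 1228 units

1228 units


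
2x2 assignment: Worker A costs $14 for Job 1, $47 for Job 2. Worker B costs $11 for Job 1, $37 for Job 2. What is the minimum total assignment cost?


Option 1: A->1 + B->2 = $14 + $37 = $51
Option 2: A->2 + B->1 = $47 + $11 = $58
Min cost = min($51, $58) = $51

$51


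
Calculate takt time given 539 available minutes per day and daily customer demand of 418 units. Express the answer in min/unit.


Formula: Takt Time = Available Production Time / Customer Demand
Takt = 539 min/day / 418 units/day
Takt = 1.29 min/unit

1.29 min/unit


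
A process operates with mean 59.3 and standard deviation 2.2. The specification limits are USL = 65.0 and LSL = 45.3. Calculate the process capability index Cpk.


Cpu = (65.0 - 59.3) / (3 * 2.2) = 0.86
Cpl = (59.3 - 45.3) / (3 * 2.2) = 2.12
Cpk = min(0.86, 2.12) = 0.86

0.86


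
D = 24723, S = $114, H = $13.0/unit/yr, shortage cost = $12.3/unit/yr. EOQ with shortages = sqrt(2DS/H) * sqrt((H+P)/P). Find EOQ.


Formula: EOQ* = sqrt(2DS/H) * sqrt((H+P)/P)
Base EOQ = sqrt(2*24723*114/13.0) = 658.49 units
Correction = sqrt((13.0+12.3)/12.3) = 1.43419
EOQ* = 658.49 * 1.43419 = 944.4 units

944.4 units


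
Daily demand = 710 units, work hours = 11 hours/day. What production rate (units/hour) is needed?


Formula: Production Rate = Daily Demand / Available Hours
Rate = 710 units/day / 11 hours/day
Rate = 64.5 units/hour

64.5 units/hour


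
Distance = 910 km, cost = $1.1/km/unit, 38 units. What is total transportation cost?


TC = dist * cost * units = 910 * 1.1 * 38 = $38038.00

$38038.00
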